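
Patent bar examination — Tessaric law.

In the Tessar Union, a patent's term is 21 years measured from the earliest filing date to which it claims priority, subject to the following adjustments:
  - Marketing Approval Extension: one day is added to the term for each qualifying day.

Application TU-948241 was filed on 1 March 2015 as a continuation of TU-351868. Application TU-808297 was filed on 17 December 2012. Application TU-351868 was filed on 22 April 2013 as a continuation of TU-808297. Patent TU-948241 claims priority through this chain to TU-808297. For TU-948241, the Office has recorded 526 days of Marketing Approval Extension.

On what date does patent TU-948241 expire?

May 27, 2035

Earliest priority filing: 17 December 2012.
Base term: 17 December 2012 + 21 years → 17 December 2033.
Marketing Approval Extension: +526 days → 27 May 2035.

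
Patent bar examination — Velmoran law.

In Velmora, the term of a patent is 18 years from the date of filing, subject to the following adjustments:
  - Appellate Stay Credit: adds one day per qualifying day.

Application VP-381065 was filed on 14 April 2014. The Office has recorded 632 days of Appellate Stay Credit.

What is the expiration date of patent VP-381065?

Base term: filing date + 18 years → 14 April 2032.
Appellate Stay Credit: +632 days → 6 January 2034.

January 6, 2034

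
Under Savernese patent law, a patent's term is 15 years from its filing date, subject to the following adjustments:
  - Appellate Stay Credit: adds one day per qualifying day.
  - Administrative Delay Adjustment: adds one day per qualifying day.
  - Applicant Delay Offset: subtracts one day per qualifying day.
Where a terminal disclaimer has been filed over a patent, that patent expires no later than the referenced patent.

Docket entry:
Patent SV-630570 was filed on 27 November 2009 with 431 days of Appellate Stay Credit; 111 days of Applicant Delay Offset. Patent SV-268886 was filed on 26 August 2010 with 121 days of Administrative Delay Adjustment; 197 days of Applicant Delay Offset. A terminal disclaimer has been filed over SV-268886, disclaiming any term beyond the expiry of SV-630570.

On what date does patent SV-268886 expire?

Natural term of SV-268886:
  Base: filing + 15 years → 26 August 2025.
  Administrative Delay Adjustment: +121 days → 25 December 2025.
  Applicant Delay Offset: −197 days → 11 June 2025.
Expiry of referenced patent SV-630570:
  Base: filing + 15 years → 27 November 2024.
  Appellate Stay Credit: +431 days → 1 February 2026.
  Applicant Delay Offset: −111 days → 13 October 2025.
Terminal disclaimer: SV-268886 expires on the earlier of 11 June 2025 and 13 October 2025.

2025-06-11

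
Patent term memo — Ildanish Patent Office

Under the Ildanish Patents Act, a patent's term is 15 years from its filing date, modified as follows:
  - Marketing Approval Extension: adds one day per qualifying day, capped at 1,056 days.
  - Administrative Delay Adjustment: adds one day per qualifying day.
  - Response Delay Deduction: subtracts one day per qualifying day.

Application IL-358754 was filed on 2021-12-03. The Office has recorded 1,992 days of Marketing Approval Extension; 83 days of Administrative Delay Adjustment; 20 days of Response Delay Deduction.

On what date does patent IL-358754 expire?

Base term: filing date + 15 years → 3 December 2036.
Marketing Approval Extension: 1992 days claimed exceeds the 1056-day cap, so +1056 days → 25 October 2039.
Administrative Delay Adjustment: +83 days → 16 January 2040.
Response Delay Deduction: −20 days → 27 December 2039.

2039-12-27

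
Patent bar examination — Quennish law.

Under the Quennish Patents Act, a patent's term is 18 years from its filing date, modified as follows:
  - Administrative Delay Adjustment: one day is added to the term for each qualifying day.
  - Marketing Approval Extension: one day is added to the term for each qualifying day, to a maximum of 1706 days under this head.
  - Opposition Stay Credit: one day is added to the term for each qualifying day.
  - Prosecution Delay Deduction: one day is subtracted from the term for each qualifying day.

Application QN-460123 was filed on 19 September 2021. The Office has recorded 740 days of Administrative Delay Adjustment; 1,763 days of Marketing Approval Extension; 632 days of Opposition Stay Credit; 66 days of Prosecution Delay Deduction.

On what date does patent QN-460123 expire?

Base term: filing date + 18 years → 19 September 2039.
Administrative Delay Adjustment: +740 days → 28 September 2041.
Marketing Approval Extension: 1763 days claimed exceeds the 1706-day cap, so +1706 days → 31 May 2046.
Opposition Stay Credit: +632 days → 22 February 2048.
Prosecution Delay Deduction: −66 days → 18 December 2047.

2047-12-18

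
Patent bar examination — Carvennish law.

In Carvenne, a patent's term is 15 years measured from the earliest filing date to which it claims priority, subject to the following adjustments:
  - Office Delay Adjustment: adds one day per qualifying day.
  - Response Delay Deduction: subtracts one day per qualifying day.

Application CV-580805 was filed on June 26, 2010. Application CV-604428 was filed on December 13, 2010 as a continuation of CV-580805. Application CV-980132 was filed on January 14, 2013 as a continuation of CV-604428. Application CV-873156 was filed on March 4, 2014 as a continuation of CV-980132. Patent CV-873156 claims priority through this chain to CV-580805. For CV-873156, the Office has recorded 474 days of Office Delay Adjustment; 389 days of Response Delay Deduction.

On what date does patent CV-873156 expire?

Earliest priority filing: 26 June 2010.
Base term: 26 June 2010 + 15 years → 26 June 2025.
Office Delay Adjustment: +474 days → 13 October 2026.
Response Delay Deduction: −389 days → 19 September 2025.

2025-09-19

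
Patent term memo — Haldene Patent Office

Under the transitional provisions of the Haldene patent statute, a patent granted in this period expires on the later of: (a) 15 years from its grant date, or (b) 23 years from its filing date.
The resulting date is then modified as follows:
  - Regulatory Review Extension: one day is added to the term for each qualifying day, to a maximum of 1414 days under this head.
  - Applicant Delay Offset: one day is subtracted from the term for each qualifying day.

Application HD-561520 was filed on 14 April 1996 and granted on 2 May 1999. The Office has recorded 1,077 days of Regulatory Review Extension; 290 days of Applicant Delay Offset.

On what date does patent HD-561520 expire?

(a) grant + 15 years → 2 May 2014.
(b) filing + 23 years → 14 April 2019.
Later of the two: 14 April 2019.
Regulatory Review Extension: 1077 days (within the 1414-day cap) → +1077 days → 26 March 2022.
Applicant Delay Offset: −290 days → 9 June 2021.

June 9, 2021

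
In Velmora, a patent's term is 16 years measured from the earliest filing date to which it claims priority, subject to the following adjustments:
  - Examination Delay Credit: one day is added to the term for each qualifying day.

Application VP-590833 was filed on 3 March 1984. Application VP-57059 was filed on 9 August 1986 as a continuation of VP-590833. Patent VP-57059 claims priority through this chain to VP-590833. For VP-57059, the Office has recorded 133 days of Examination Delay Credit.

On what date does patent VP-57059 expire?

2000-07-14

Earliest priority filing: 3 March 1984.
Base term: 3 March 1984 + 16 years → 3 March 2000.
Examination Delay Credit: +133 days → 14 July 2000.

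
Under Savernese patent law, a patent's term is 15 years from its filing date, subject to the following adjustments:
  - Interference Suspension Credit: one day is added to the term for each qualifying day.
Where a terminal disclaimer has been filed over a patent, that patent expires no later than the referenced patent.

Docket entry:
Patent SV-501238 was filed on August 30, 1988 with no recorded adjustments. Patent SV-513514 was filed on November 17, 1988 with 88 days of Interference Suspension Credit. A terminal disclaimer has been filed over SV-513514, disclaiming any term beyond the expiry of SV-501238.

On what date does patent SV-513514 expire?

2003-08-30

Natural term of SV-513514:
  Base: filing + 15 years → 17 November 2003.
  Interference Suspension Credit: +88 days → 13 February 2004.
Expiry of referenced patent SV-501238:
  Base: filing + 15 years → 30 August 2003.
Terminal disclaimer: SV-513514 expires on the earlier of 13 February 2004 and 30 August 2003.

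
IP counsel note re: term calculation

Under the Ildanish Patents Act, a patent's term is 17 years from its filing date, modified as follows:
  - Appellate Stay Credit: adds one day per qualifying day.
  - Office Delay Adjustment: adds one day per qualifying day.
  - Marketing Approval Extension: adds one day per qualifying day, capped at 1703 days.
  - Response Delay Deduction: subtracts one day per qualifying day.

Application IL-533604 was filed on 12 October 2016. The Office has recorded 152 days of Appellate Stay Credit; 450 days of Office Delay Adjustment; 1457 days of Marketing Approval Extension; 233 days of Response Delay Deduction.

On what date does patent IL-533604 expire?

Base term: filing date + 17 years → 12 October 2033.
Appellate Stay Credit: +152 days → 13 March 2034.
Office Delay Adjustment: +450 days → 6 June 2035.
Marketing Approval Extension: 1457 days (within the 1703-day cap) → +1457 days → 2 June 2039.
Response Delay Deduction: −233 days → 12 October 2038.

October 12, 2038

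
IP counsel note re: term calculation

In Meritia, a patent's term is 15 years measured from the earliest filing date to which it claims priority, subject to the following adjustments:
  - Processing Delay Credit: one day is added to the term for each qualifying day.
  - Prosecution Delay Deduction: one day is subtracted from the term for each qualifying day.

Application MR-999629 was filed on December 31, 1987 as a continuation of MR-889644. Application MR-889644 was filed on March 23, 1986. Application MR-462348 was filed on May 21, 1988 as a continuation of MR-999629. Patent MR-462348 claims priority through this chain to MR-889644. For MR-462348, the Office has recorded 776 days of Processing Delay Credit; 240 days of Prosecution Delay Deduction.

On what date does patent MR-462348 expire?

Earliest priority filing: 23 March 1986.
Base term: 23 March 1986 + 15 years → 23 March 2001.
Processing Delay Credit: +776 days → 8 May 2003.
Prosecution Delay Deduction: −240 days → 10 September 2002.

2002-09-10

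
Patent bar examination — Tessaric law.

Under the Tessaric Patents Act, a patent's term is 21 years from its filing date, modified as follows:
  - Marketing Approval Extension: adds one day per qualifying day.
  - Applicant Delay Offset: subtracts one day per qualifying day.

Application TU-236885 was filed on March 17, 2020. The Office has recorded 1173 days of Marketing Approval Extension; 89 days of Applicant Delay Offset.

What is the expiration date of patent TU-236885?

March 5, 2044

Base term: filing date + 21 years → 17 March 2041.
Marketing Approval Extension: +1173 days → 2 June 2044.
Applicant Delay Offset: −89 days → 5 March 2044.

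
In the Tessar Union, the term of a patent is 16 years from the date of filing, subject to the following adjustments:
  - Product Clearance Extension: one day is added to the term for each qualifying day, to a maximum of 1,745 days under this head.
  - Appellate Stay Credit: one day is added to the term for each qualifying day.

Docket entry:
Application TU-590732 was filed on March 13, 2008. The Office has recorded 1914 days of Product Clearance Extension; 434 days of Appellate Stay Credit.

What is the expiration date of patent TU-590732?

Base term: filing date + 16 years → 13 March 2024.
Product Clearance Extension: 1914 days claimed exceeds the 1745-day cap, so +1745 days → 22 December 2028.
Appellate Stay Credit: +434 days → 1 March 2030.

2030-03-01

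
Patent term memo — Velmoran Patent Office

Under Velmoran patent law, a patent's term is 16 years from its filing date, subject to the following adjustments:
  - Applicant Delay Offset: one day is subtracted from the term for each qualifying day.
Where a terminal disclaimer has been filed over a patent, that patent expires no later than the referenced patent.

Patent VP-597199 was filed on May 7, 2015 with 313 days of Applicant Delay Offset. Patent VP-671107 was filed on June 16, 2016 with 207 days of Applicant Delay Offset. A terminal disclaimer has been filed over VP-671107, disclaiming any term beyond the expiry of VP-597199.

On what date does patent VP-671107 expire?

Natural term of VP-671107:
  Base: filing + 16 years → 16 June 2032.
  Applicant Delay Offset: −207 days → 22 November 2031.
Expiry of referenced patent VP-597199:
  Base: filing + 16 years → 7 May 2031.
  Applicant Delay Offset: −313 days → 28 June 2030.
Terminal disclaimer: VP-671107 expires on the earlier of 22 November 2031 and 28 June 2030.

June 28, 2030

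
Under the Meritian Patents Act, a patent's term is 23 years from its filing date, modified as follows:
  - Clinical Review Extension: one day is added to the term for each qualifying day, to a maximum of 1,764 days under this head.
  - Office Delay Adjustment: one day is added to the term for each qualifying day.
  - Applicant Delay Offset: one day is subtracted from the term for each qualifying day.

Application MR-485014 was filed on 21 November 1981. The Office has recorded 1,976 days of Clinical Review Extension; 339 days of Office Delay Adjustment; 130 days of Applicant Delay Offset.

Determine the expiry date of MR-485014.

Base term: filing date + 23 years → 21 November 2004.
Clinical Review Extension: 1976 days claimed exceeds the 1764-day cap, so +1764 days → 20 September 2009.
Office Delay Adjustment: +339 days → 25 August 2010.
Applicant Delay Offset: −130 days → 17 April 2010.

2010-04-17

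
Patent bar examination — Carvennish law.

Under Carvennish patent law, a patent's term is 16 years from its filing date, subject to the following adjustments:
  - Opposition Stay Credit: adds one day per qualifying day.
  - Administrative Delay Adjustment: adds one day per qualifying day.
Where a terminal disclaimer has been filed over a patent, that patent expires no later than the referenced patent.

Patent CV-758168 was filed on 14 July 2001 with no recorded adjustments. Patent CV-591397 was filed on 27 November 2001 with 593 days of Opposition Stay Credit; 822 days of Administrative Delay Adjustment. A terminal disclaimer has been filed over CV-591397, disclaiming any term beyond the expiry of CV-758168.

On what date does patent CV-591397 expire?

Natural term of CV-591397:
  Base: filing + 16 years → 27 November 2017.
  Opposition Stay Credit: +593 days → 13 July 2019.
  Administrative Delay Adjustment: +822 days → 12 October 2021.
Expiry of referenced patent CV-758168:
  Base: filing + 16 years → 14 July 2017.
Terminal disclaimer: CV-591397 expires on the earlier of 12 October 2021 and 14 July 2017.

July 14, 2017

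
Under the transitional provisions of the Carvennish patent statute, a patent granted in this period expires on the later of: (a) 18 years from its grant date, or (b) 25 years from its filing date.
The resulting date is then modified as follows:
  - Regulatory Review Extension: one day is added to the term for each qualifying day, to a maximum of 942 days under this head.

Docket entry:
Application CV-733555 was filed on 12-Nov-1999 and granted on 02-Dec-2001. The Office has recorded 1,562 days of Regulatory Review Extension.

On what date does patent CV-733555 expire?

(a) grant + 18 years → 2 December 2019.
(b) filing + 25 years → 12 November 2024.
Later of the two: 12 November 2024.
Regulatory Review Extension: 1562 days claimed exceeds the 942-day cap, so +942 days → 12 June 2027.

June 12, 2027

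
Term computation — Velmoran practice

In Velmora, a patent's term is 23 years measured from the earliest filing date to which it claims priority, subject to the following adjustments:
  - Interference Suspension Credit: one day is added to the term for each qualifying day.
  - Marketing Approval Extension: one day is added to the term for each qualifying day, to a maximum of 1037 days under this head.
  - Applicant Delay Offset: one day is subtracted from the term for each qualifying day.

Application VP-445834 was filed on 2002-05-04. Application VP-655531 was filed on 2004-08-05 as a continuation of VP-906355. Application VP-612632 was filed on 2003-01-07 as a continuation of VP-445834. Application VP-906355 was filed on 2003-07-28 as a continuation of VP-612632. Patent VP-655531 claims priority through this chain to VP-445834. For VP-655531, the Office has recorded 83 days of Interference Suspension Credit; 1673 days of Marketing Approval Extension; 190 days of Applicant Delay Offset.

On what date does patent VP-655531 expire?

Earliest priority filing: 4 May 2002.
Base term: 4 May 2002 + 23 years → 4 May 2025.
Interference Suspension Credit: +83 days → 26 July 2025.
Marketing Approval Extension: 1673 days claimed exceeds the 1037-day cap, so +1037 days → 28 May 2028.
Applicant Delay Offset: −190 days → 20 November 2027.

November 20, 2027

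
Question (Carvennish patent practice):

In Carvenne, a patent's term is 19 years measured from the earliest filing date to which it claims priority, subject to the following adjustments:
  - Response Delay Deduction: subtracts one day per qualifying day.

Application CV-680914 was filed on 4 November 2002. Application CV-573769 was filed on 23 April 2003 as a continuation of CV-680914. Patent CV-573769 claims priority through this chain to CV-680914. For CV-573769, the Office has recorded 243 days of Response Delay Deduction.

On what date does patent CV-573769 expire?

2021-03-06

Earliest priority filing: 4 November 2002.
Base term: 4 November 2002 + 19 years → 4 November 2021.
Response Delay Deduction: −243 days → 6 March 2021.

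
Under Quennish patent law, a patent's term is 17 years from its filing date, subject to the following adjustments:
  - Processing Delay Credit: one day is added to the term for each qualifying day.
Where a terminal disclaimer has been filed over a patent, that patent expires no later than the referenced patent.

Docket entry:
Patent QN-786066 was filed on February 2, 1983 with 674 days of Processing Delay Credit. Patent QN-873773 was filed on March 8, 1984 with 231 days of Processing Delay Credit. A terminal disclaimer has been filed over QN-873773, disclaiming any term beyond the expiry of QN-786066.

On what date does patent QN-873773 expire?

2001-10-25

Natural term of QN-873773:
  Base: filing + 17 years → 8 March 2001.
  Processing Delay Credit: +231 days → 25 October 2001.
Expiry of referenced patent QN-786066:
  Base: filing + 17 years → 2 February 2000.
  Processing Delay Credit: +674 days → 7 December 2001.
Terminal disclaimer: QN-873773 expires on the earlier of 25 October 2001 and 7 December 2001.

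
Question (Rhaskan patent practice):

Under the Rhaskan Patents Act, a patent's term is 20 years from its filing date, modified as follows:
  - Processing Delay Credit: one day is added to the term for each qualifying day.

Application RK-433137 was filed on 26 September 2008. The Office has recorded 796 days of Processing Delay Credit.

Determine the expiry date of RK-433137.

December 1, 2030

Base term: filing date + 20 years → 26 September 2028.
Processing Delay Credit: +796 days → 1 December 2030.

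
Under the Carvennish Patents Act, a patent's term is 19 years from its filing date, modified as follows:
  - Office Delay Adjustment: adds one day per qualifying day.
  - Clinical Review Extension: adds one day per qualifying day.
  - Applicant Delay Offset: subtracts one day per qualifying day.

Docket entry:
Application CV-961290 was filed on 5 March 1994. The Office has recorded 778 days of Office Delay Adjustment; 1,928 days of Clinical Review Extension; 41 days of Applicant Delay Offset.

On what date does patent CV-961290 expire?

2020-06-21

Base term: filing date + 19 years → 5 March 2013.
Office Delay Adjustment: +778 days → 22 April 2015.
Clinical Review Extension: +1928 days → 1 August 2020.
Applicant Delay Offset: −41 days → 21 June 2020.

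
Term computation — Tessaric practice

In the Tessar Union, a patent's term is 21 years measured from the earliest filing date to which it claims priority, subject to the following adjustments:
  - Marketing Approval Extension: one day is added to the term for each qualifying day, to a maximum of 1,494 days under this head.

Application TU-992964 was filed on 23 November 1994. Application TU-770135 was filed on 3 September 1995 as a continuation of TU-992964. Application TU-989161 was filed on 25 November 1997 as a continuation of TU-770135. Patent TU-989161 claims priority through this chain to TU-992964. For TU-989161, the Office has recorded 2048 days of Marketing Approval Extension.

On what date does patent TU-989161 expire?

Earliest priority filing: 23 November 1994.
Base term: 23 November 1994 + 21 years → 23 November 2015.
Marketing Approval Extension: 2048 days claimed exceeds the 1494-day cap, so +1494 days → 26 December 2019.

2019-12-26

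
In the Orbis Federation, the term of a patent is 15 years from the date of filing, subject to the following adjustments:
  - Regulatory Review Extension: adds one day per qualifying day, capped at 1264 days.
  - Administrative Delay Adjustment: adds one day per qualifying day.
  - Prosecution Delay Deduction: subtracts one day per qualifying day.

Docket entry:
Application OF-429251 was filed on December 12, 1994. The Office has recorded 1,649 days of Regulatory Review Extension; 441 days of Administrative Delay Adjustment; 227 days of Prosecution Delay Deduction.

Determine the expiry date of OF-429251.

Base term: filing date + 15 years → 12 December 2009.
Regulatory Review Extension: 1649 days claimed exceeds the 1264-day cap, so +1264 days → 29 May 2013.
Administrative Delay Adjustment: +441 days → 13 August 2014.
Prosecution Delay Deduction: −227 days → 29 December 2013.

December 29, 2013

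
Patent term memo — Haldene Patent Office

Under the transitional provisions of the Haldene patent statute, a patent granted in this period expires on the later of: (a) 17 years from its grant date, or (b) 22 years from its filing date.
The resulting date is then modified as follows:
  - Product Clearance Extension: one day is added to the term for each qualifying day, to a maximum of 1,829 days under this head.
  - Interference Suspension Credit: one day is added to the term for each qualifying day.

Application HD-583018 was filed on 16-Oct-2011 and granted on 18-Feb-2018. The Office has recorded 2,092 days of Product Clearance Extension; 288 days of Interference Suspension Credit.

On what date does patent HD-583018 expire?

2040-12-05

(a) grant + 17 years → 18 February 2035.
(b) filing + 22 years → 16 October 2033.
Later of the two: 18 February 2035.
Product Clearance Extension: 2092 days claimed exceeds the 1829-day cap, so +1829 days → 21 February 2040.
Interference Suspension Credit: +288 days → 5 December 2040.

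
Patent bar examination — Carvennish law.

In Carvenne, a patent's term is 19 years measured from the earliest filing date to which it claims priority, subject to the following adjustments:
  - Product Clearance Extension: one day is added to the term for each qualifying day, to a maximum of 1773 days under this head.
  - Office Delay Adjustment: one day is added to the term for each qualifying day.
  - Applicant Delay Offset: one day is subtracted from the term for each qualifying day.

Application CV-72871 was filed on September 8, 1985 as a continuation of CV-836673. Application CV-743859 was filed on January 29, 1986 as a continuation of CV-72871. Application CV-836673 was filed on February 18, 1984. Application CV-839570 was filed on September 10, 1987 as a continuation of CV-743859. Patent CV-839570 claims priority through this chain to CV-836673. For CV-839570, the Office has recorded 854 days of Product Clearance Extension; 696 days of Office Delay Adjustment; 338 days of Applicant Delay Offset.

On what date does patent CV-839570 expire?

Earliest priority filing: 18 February 1984.
Base term: 18 February 1984 + 19 years → 18 February 2003.
Product Clearance Extension: 854 days (within the 1773-day cap) → +854 days → 21 June 2005.
Office Delay Adjustment: +696 days → 18 May 2007.
Applicant Delay Offset: −338 days → 14 June 2006.

2006-06-14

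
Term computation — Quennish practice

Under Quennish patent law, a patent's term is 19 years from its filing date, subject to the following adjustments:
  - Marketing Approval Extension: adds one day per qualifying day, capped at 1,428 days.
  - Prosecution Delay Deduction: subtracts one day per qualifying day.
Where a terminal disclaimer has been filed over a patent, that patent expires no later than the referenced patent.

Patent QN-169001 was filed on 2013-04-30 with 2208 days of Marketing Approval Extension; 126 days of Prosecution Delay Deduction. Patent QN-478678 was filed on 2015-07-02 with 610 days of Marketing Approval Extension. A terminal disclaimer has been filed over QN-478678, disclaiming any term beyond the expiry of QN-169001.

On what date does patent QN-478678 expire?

Natural term of QN-478678:
  Base: filing + 19 years → 2 July 2034.
  Marketing Approval Extension: 610 days (within the 1428-day cap) → +610 days → 3 March 2036.
Expiry of referenced patent QN-169001:
  Base: filing + 19 years → 30 April 2032.
  Marketing Approval Extension: 2208 days claimed exceeds the 1428-day cap, so +1428 days → 28 March 2036.
  Prosecution Delay Deduction: −126 days → 23 November 2035.
Terminal disclaimer: QN-478678 expires on the earlier of 3 March 2036 and 23 November 2035.

November 23, 2035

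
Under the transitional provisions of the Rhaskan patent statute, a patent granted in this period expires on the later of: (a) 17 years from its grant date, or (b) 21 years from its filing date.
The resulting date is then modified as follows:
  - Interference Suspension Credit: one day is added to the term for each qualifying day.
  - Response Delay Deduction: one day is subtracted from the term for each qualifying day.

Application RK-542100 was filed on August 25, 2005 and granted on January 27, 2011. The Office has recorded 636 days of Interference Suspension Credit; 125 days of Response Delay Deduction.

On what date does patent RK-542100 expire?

2029-06-21

(a) grant + 17 years → 27 January 2028.
(b) filing + 21 years → 25 August 2026.
Later of the two: 27 January 2028.
Interference Suspension Credit: +636 days → 24 October 2029.
Response Delay Deduction: −125 days → 21 June 2029.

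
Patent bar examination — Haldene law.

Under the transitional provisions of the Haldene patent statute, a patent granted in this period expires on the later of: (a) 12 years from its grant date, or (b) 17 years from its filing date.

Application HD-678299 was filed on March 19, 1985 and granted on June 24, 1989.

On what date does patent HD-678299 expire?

March 19, 2002

(a) grant + 12 years → 24 June 2001.
(b) filing + 17 years → 19 March 2002.
Later of the two: 19 March 2002.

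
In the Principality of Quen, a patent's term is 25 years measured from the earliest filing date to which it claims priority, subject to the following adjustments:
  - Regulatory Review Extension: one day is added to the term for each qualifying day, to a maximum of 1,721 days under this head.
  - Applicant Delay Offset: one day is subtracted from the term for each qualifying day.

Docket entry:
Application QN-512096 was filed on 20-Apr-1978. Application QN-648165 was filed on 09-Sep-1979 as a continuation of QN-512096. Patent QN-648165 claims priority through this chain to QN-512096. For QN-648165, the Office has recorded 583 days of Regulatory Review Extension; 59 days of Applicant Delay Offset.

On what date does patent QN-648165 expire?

Earliest priority filing: 20 April 1978.
Base term: 20 April 1978 + 25 years → 20 April 2003.
Regulatory Review Extension: 583 days (within the 1721-day cap) → +583 days → 23 November 2004.
Applicant Delay Offset: −59 days → 25 September 2004.

2004-09-25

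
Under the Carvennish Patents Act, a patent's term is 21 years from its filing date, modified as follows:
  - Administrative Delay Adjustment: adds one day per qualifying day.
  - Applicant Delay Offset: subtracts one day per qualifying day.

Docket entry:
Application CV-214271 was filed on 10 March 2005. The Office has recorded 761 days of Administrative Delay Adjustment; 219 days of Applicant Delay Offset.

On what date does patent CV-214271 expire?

September 3, 2027

Base term: filing date + 21 years → 10 March 2026.
Administrative Delay Adjustment: +761 days → 9 April 2028.
Applicant Delay Offset: −219 days → 3 September 2027.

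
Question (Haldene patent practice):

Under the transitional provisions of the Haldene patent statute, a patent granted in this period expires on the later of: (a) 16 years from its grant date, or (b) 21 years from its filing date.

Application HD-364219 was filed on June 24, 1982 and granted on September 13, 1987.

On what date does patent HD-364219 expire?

2003-09-13

(a) grant + 16 years → 13 September 2003.
(b) filing + 21 years → 24 June 2003.
Later of the two: 13 September 2003.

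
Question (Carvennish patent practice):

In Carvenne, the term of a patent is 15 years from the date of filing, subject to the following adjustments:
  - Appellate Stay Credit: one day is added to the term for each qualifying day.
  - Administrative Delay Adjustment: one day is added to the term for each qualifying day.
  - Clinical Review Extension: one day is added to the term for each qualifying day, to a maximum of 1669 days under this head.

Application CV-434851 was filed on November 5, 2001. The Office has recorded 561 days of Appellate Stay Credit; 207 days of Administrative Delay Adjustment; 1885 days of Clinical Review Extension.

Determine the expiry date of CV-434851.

Base term: filing date + 15 years → 5 November 2016.
Appellate Stay Credit: +561 days → 20 May 2018.
Administrative Delay Adjustment: +207 days → 13 December 2018.
Clinical Review Extension: 1885 days claimed exceeds the 1669-day cap, so +1669 days → 9 July 2023.

2023-07-09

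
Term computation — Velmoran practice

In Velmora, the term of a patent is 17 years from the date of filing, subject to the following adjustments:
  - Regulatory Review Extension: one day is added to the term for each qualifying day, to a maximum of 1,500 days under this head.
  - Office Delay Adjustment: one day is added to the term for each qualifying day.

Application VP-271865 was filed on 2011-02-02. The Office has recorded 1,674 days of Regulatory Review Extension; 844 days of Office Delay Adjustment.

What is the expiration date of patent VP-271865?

2034-07-04

Base term: filing date + 17 years → 2 February 2028.
Regulatory Review Extension: 1674 days claimed exceeds the 1500-day cap, so +1500 days → 12 March 2032.
Office Delay Adjustment: +844 days → 4 July 2034.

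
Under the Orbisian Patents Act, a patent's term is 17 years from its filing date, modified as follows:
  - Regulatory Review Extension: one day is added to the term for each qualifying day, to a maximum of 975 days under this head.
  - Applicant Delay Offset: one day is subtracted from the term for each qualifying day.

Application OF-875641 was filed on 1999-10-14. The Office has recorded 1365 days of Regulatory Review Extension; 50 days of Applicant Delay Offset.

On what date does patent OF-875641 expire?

Base term: filing date + 17 years → 14 October 2016.
Regulatory Review Extension: 1365 days claimed exceeds the 975-day cap, so +975 days → 16 June 2019.
Applicant Delay Offset: −50 days → 27 April 2019.

2019-04-27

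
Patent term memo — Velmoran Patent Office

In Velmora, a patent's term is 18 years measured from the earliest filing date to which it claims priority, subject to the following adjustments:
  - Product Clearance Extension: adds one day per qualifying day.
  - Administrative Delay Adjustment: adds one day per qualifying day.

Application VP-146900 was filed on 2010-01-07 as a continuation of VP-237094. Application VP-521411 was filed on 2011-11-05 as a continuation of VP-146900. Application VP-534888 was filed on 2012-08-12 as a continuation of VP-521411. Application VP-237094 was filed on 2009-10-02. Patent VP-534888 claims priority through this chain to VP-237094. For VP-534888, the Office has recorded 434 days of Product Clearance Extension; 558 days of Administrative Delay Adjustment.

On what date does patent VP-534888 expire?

2030-06-20

Earliest priority filing: 2 October 2009.
Base term: 2 October 2009 + 18 years → 2 October 2027.
Product Clearance Extension: +434 days → 9 December 2028.
Administrative Delay Adjustment: +558 days → 20 June 2030.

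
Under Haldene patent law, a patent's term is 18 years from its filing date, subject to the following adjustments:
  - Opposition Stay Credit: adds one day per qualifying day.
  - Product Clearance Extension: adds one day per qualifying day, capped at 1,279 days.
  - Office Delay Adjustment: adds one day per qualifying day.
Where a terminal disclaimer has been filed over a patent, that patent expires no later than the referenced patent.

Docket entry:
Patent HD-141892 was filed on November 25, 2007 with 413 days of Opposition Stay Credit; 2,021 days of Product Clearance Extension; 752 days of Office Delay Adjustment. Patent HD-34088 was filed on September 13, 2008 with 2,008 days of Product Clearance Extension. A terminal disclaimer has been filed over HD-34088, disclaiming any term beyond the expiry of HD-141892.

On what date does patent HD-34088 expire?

2030-03-15

Natural term of HD-34088:
  Base: filing + 18 years → 13 September 2026.
  Product Clearance Extension: 2008 days claimed exceeds the 1279-day cap, so +1279 days → 15 March 2030.
Expiry of referenced patent HD-141892:
  Base: filing + 18 years → 25 November 2025.
  Opposition Stay Credit: +413 days → 12 January 2027.
  Product Clearance Extension: 2021 days claimed exceeds the 1279-day cap, so +1279 days → 14 July 2030.
  Office Delay Adjustment: +752 days → 4 August 2032.
Terminal disclaimer: HD-34088 expires on the earlier of 15 March 2030 and 4 August 2032.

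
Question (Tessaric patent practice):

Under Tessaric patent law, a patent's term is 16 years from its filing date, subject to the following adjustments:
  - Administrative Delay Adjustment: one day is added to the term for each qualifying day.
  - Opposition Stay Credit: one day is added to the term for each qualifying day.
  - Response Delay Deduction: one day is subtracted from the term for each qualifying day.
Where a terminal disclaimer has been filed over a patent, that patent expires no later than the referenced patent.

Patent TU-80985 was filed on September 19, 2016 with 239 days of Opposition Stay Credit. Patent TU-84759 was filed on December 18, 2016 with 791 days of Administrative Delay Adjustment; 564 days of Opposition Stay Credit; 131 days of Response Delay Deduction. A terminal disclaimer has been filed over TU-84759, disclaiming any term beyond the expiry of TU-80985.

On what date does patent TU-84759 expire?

2033-05-16

Natural term of TU-84759:
  Base: filing + 16 years → 18 December 2032.
  Administrative Delay Adjustment: +791 days → 17 February 2035.
  Opposition Stay Credit: +564 days → 3 September 2036.
  Response Delay Deduction: −131 days → 25 April 2036.
Expiry of referenced patent TU-80985:
  Base: filing + 16 years → 19 September 2032.
  Opposition Stay Credit: +239 days → 16 May 2033.
Terminal disclaimer: TU-84759 expires on the earlier of 25 April 2036 and 16 May 2033.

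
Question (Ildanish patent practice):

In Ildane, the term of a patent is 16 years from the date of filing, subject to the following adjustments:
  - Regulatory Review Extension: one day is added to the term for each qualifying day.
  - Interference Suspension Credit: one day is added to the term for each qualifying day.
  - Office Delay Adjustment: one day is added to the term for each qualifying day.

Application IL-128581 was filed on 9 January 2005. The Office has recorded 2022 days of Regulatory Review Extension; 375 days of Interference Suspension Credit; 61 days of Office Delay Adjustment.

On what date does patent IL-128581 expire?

October 3, 2027

Base term: filing date + 16 years → 9 January 2021.
Regulatory Review Extension: +2022 days → 24 July 2026.
Interference Suspension Credit: +375 days → 3 August 2027.
Office Delay Adjustment: +61 days → 3 October 2027.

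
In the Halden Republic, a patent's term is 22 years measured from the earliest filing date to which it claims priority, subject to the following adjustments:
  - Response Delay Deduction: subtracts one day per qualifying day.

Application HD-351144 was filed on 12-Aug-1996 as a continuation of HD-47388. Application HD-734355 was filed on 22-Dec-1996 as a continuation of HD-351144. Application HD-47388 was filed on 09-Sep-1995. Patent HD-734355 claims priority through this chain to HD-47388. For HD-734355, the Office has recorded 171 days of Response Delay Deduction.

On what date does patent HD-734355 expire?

2017-03-22

Earliest priority filing: 9 September 1995.
Base term: 9 September 1995 + 22 years → 9 September 2017.
Response Delay Deduction: −171 days → 22 March 2017.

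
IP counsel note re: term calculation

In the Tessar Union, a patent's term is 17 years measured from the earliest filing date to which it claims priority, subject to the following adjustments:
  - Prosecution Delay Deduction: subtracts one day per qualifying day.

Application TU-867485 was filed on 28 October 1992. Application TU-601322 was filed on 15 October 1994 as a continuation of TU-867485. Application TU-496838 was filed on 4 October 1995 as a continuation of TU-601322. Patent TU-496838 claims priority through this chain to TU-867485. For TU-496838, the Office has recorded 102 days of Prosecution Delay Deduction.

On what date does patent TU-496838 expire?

Earliest priority filing: 28 October 1992.
Base term: 28 October 1992 + 17 years → 28 October 2009.
Prosecution Delay Deduction: −102 days → 18 July 2009.

July 18, 2009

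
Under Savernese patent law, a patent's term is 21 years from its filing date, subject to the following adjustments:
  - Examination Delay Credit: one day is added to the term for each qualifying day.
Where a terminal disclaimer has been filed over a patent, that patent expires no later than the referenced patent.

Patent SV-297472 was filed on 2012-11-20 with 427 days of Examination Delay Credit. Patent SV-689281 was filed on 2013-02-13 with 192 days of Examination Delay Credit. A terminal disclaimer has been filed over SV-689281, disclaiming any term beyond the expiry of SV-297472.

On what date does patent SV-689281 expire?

2034-08-24

Natural term of SV-689281:
  Base: filing + 21 years → 13 February 2034.
  Examination Delay Credit: +192 days → 24 August 2034.
Expiry of referenced patent SV-297472:
  Base: filing + 21 years → 20 November 2033.
  Examination Delay Credit: +427 days → 21 January 2035.
Terminal disclaimer: SV-689281 expires on the earlier of 24 August 2034 and 21 January 2035.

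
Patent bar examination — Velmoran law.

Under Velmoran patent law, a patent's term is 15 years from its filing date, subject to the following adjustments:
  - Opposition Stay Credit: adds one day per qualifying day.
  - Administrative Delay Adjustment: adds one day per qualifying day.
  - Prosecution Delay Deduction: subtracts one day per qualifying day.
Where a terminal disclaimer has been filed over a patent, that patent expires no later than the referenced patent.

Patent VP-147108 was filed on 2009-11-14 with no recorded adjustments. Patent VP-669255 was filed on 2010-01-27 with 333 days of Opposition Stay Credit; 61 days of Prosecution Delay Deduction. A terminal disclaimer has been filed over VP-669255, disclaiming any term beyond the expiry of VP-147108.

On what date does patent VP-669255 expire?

Natural term of VP-669255:
  Base: filing + 15 years → 27 January 2025.
  Opposition Stay Credit: +333 days → 26 December 2025.
  Prosecution Delay Deduction: −61 days → 26 October 2025.
Expiry of referenced patent VP-147108:
  Base: filing + 15 years → 14 November 2024.
Terminal disclaimer: VP-669255 expires on the earlier of 26 October 2025 and 14 November 2024.

November 14, 2024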